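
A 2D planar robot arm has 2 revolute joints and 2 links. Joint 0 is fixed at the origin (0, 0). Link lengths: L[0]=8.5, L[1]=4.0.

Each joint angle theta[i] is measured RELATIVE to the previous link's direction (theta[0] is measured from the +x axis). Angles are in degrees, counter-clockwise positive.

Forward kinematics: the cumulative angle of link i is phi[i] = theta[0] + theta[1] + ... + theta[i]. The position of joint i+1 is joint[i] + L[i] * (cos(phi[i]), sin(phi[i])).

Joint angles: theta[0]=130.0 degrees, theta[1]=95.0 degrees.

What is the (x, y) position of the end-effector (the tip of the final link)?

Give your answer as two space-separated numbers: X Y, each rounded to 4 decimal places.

joint[0] = (0.0000, 0.0000)  (base)
link 0: phi[0] = 130 = 130 deg
  cos(130 deg) = -0.6428, sin(130 deg) = 0.7660
  joint[1] = (0.0000, 0.0000) + 8.5 * (-0.6428, 0.7660) = (0.0000 + -5.4637, 0.0000 + 6.5114) = (-5.4637, 6.5114)
link 1: phi[1] = 130 + 95 = 225 deg
  cos(225 deg) = -0.7071, sin(225 deg) = -0.7071
  joint[2] = (-5.4637, 6.5114) + 4 * (-0.7071, -0.7071) = (-5.4637 + -2.8284, 6.5114 + -2.8284) = (-8.2921, 3.6830)
End effector: (-8.2921, 3.6830)

Answer: -8.2921 3.6830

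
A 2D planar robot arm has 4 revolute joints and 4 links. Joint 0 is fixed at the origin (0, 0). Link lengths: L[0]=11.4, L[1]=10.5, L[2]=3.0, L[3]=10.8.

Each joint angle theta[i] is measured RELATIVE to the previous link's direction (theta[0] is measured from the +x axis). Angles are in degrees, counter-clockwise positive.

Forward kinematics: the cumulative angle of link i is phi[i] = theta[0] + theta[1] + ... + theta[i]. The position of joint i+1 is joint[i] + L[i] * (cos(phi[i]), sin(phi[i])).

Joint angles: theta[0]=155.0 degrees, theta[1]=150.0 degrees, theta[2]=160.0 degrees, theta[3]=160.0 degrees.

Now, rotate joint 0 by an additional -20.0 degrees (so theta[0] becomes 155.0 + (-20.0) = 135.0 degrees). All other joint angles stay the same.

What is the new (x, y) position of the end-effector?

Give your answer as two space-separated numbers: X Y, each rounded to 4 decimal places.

joint[0] = (0.0000, 0.0000)  (base)
link 0: phi[0] = 135 = 135 deg
  cos(135 deg) = -0.7071, sin(135 deg) = 0.7071
  joint[1] = (0.0000, 0.0000) + 11.4 * (-0.7071, 0.7071) = (0.0000 + -8.0610, 0.0000 + 8.0610) = (-8.0610, 8.0610)
link 1: phi[1] = 135 + 150 = 285 deg
  cos(285 deg) = 0.2588, sin(285 deg) = -0.9659
  joint[2] = (-8.0610, 8.0610) + 10.5 * (0.2588, -0.9659) = (-8.0610 + 2.7176, 8.0610 + -10.1422) = (-5.3434, -2.0812)
link 2: phi[2] = 135 + 150 + 160 = 445 deg
  cos(445 deg) = 0.0872, sin(445 deg) = 0.9962
  joint[3] = (-5.3434, -2.0812) + 3 * (0.0872, 0.9962) = (-5.3434 + 0.2615, -2.0812 + 2.9886) = (-5.0820, 0.9074)
link 3: phi[3] = 135 + 150 + 160 + 160 = 605 deg
  cos(605 deg) = -0.4226, sin(605 deg) = -0.9063
  joint[4] = (-5.0820, 0.9074) + 10.8 * (-0.4226, -0.9063) = (-5.0820 + -4.5643, 0.9074 + -9.7881) = (-9.6462, -8.8807)
End effector: (-9.6462, -8.8807)

Answer: -9.6462 -8.8807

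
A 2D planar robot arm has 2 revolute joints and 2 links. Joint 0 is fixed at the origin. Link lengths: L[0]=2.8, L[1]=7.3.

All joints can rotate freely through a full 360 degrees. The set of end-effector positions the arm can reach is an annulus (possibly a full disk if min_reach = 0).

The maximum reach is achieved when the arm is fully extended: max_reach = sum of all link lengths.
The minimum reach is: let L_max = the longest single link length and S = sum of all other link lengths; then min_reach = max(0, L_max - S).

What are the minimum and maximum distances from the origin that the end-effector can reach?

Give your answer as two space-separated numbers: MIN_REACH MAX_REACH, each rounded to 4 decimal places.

Link lengths: [2.8, 7.3]
max_reach = 2.8 + 7.3 = 10.1
L_max = max([2.8, 7.3]) = 7.3
S (sum of others) = 10.1 - 7.3 = 2.8
min_reach = max(0, 7.3 - 2.8) = max(0, 4.5) = 4.5

Answer: 4.5000 10.1000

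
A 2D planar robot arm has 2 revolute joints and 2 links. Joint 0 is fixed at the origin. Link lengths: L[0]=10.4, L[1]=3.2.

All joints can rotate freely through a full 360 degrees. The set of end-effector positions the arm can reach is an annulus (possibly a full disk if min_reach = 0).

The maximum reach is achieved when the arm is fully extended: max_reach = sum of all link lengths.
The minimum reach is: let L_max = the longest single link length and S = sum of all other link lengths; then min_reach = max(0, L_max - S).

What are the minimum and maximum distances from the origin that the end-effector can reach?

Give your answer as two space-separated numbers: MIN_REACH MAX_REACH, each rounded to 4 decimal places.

Link lengths: [10.4, 3.2]
max_reach = 10.4 + 3.2 = 13.6
L_max = max([10.4, 3.2]) = 10.4
S (sum of others) = 13.6 - 10.4 = 3.2
min_reach = max(0, 10.4 - 3.2) = max(0, 7.2) = 7.2

Answer: 7.2000 13.6000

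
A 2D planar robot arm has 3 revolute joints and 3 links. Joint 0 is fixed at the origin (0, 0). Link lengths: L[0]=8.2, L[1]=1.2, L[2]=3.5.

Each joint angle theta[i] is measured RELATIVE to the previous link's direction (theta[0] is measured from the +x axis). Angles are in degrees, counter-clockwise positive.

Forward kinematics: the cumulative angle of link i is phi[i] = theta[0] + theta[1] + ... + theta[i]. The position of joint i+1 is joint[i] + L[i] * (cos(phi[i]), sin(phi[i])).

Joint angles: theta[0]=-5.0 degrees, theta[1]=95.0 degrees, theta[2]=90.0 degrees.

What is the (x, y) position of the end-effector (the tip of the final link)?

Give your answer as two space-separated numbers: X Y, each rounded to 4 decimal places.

joint[0] = (0.0000, 0.0000)  (base)
link 0: phi[0] = -5 = -5 deg
  cos(-5 deg) = 0.9962, sin(-5 deg) = -0.0872
  joint[1] = (0.0000, 0.0000) + 8.2 * (0.9962, -0.0872) = (0.0000 + 8.1688, 0.0000 + -0.7147) = (8.1688, -0.7147)
link 1: phi[1] = -5 + 95 = 90 deg
  cos(90 deg) = 0.0000, sin(90 deg) = 1.0000
  joint[2] = (8.1688, -0.7147) + 1.2 * (0.0000, 1.0000) = (8.1688 + 0.0000, -0.7147 + 1.2000) = (8.1688, 0.4853)
link 2: phi[2] = -5 + 95 + 90 = 180 deg
  cos(180 deg) = -1.0000, sin(180 deg) = 0.0000
  joint[3] = (8.1688, 0.4853) + 3.5 * (-1.0000, 0.0000) = (8.1688 + -3.5000, 0.4853 + 0.0000) = (4.6688, 0.4853)
End effector: (4.6688, 0.4853)

Answer: 4.6688 0.4853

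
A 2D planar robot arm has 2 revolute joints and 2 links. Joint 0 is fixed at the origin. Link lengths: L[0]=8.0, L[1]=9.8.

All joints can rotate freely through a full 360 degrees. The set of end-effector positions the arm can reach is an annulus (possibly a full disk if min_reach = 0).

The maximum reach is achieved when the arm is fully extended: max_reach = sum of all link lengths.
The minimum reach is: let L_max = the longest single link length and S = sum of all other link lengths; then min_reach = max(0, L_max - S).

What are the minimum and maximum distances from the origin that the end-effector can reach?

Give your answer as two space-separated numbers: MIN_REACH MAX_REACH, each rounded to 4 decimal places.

Link lengths: [8.0, 9.8]
max_reach = 8 + 9.8 = 17.8
L_max = max([8.0, 9.8]) = 9.8
S (sum of others) = 17.8 - 9.8 = 8
min_reach = max(0, 9.8 - 8) = max(0, 1.8) = 1.8

Answer: 1.8000 17.8000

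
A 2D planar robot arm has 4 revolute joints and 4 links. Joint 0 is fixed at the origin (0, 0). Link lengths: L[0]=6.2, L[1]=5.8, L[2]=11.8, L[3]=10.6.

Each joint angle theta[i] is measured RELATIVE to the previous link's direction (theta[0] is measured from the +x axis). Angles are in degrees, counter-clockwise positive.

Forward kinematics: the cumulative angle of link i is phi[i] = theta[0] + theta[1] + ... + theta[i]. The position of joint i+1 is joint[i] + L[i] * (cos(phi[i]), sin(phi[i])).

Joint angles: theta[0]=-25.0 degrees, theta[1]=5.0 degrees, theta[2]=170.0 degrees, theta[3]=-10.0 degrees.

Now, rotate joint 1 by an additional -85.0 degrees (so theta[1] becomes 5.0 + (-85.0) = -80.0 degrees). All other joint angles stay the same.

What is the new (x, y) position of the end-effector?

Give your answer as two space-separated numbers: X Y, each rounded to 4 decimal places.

joint[0] = (0.0000, 0.0000)  (base)
link 0: phi[0] = -25 = -25 deg
  cos(-25 deg) = 0.9063, sin(-25 deg) = -0.4226
  joint[1] = (0.0000, 0.0000) + 6.2 * (0.9063, -0.4226) = (0.0000 + 5.6191, 0.0000 + -2.6202) = (5.6191, -2.6202)
link 1: phi[1] = -25 + -80 = -105 deg
  cos(-105 deg) = -0.2588, sin(-105 deg) = -0.9659
  joint[2] = (5.6191, -2.6202) + 5.8 * (-0.2588, -0.9659) = (5.6191 + -1.5012, -2.6202 + -5.6024) = (4.1180, -8.2226)
link 2: phi[2] = -25 + -80 + 170 = 65 deg
  cos(65 deg) = 0.4226, sin(65 deg) = 0.9063
  joint[3] = (4.1180, -8.2226) + 11.8 * (0.4226, 0.9063) = (4.1180 + 4.9869, -8.2226 + 10.6944) = (9.1049, 2.4718)
link 3: phi[3] = -25 + -80 + 170 + -10 = 55 deg
  cos(55 deg) = 0.5736, sin(55 deg) = 0.8192
  joint[4] = (9.1049, 2.4718) + 10.6 * (0.5736, 0.8192) = (9.1049 + 6.0799, 2.4718 + 8.6830) = (15.1848, 11.1548)
End effector: (15.1848, 11.1548)

Answer: 15.1848 11.1548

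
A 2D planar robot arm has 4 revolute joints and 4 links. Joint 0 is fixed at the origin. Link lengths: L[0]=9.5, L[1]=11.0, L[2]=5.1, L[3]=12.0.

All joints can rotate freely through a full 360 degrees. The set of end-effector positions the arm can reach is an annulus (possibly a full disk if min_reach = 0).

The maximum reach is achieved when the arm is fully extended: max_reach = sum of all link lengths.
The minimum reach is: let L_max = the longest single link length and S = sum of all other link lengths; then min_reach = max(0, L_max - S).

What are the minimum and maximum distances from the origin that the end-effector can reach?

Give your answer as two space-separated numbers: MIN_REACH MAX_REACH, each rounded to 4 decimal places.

Answer: 0.0000 37.6000

Derivation:
Link lengths: [9.5, 11.0, 5.1, 12.0]
max_reach = 9.5 + 11 + 5.1 + 12 = 37.6
L_max = max([9.5, 11.0, 5.1, 12.0]) = 12
S (sum of others) = 37.6 - 12 = 25.6
min_reach = max(0, 12 - 25.6) = max(0, -13.6) = 0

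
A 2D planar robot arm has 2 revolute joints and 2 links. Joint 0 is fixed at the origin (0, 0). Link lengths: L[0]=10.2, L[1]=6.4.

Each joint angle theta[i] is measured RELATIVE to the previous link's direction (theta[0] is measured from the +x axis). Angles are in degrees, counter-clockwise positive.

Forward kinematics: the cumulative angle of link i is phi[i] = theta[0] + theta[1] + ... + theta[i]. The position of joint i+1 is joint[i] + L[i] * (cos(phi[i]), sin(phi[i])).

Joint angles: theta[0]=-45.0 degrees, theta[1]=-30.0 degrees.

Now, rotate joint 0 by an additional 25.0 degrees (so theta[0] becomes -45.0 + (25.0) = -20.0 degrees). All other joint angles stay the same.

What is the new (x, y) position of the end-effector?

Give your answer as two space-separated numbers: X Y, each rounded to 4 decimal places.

joint[0] = (0.0000, 0.0000)  (base)
link 0: phi[0] = -20 = -20 deg
  cos(-20 deg) = 0.9397, sin(-20 deg) = -0.3420
  joint[1] = (0.0000, 0.0000) + 10.2 * (0.9397, -0.3420) = (0.0000 + 9.5849, 0.0000 + -3.4886) = (9.5849, -3.4886)
link 1: phi[1] = -20 + -30 = -50 deg
  cos(-50 deg) = 0.6428, sin(-50 deg) = -0.7660
  joint[2] = (9.5849, -3.4886) + 6.4 * (0.6428, -0.7660) = (9.5849 + 4.1138, -3.4886 + -4.9027) = (13.6987, -8.3913)
End effector: (13.6987, -8.3913)

Answer: 13.6987 -8.3913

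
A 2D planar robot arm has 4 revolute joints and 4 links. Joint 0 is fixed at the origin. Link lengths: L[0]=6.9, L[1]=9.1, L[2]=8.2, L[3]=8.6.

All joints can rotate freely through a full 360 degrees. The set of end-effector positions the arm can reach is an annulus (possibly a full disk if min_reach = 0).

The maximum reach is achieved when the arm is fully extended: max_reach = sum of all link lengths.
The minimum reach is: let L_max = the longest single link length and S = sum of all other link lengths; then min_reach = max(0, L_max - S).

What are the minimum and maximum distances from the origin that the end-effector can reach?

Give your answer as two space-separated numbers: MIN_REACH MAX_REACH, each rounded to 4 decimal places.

Link lengths: [6.9, 9.1, 8.2, 8.6]
max_reach = 6.9 + 9.1 + 8.2 + 8.6 = 32.8
L_max = max([6.9, 9.1, 8.2, 8.6]) = 9.1
S (sum of others) = 32.8 - 9.1 = 23.7
min_reach = max(0, 9.1 - 23.7) = max(0, -14.6) = 0

Answer: 0.0000 32.8000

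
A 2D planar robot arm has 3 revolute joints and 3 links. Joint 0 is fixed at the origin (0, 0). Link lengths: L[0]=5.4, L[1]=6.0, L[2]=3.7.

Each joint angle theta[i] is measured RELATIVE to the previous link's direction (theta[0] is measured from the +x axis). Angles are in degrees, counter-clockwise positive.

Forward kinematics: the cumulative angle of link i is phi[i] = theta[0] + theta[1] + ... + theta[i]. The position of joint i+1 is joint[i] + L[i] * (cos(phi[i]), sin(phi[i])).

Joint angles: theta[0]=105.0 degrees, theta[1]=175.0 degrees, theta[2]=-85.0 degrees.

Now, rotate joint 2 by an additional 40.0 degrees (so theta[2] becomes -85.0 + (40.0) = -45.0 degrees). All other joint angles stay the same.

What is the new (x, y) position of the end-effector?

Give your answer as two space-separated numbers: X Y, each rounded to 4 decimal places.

joint[0] = (0.0000, 0.0000)  (base)
link 0: phi[0] = 105 = 105 deg
  cos(105 deg) = -0.2588, sin(105 deg) = 0.9659
  joint[1] = (0.0000, 0.0000) + 5.4 * (-0.2588, 0.9659) = (0.0000 + -1.3976, 0.0000 + 5.2160) = (-1.3976, 5.2160)
link 1: phi[1] = 105 + 175 = 280 deg
  cos(280 deg) = 0.1736, sin(280 deg) = -0.9848
  joint[2] = (-1.3976, 5.2160) + 6 * (0.1736, -0.9848) = (-1.3976 + 1.0419, 5.2160 + -5.9088) = (-0.3557, -0.6928)
link 2: phi[2] = 105 + 175 + -45 = 235 deg
  cos(235 deg) = -0.5736, sin(235 deg) = -0.8192
  joint[3] = (-0.3557, -0.6928) + 3.7 * (-0.5736, -0.8192) = (-0.3557 + -2.1222, -0.6928 + -3.0309) = (-2.4780, -3.7237)
End effector: (-2.4780, -3.7237)

Answer: -2.4780 -3.7237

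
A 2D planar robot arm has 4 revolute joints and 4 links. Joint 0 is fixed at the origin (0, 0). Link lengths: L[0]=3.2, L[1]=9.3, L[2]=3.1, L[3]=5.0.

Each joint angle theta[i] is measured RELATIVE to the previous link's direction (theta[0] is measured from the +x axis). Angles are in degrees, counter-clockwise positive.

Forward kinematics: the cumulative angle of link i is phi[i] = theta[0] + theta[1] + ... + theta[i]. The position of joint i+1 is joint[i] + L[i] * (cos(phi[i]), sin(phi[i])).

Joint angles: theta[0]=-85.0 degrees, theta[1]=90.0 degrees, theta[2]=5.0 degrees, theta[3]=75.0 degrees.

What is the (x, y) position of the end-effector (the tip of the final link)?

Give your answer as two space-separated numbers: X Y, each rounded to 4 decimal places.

Answer: 13.0322 3.1420

Derivation:
joint[0] = (0.0000, 0.0000)  (base)
link 0: phi[0] = -85 = -85 deg
  cos(-85 deg) = 0.0872, sin(-85 deg) = -0.9962
  joint[1] = (0.0000, 0.0000) + 3.2 * (0.0872, -0.9962) = (0.0000 + 0.2789, 0.0000 + -3.1878) = (0.2789, -3.1878)
link 1: phi[1] = -85 + 90 = 5 deg
  cos(5 deg) = 0.9962, sin(5 deg) = 0.0872
  joint[2] = (0.2789, -3.1878) + 9.3 * (0.9962, 0.0872) = (0.2789 + 9.2646, -3.1878 + 0.8105) = (9.5435, -2.3773)
link 2: phi[2] = -85 + 90 + 5 = 10 deg
  cos(10 deg) = 0.9848, sin(10 deg) = 0.1736
  joint[3] = (9.5435, -2.3773) + 3.1 * (0.9848, 0.1736) = (9.5435 + 3.0529, -2.3773 + 0.5383) = (12.5964, -1.8390)
link 3: phi[3] = -85 + 90 + 5 + 75 = 85 deg
  cos(85 deg) = 0.0872, sin(85 deg) = 0.9962
  joint[4] = (12.5964, -1.8390) + 5 * (0.0872, 0.9962) = (12.5964 + 0.4358, -1.8390 + 4.9810) = (13.0322, 3.1420)
End effector: (13.0322, 3.1420)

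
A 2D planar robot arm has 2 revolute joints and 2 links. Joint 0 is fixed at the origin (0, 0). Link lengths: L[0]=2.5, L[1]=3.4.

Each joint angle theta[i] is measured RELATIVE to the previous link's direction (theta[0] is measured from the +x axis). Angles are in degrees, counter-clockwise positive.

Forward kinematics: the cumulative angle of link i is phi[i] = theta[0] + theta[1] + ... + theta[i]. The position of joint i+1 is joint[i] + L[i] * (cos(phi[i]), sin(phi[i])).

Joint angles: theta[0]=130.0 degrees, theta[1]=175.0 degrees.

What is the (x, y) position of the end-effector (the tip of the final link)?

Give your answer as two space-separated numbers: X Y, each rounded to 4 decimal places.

Answer: 0.3432 -0.8700

Derivation:
joint[0] = (0.0000, 0.0000)  (base)
link 0: phi[0] = 130 = 130 deg
  cos(130 deg) = -0.6428, sin(130 deg) = 0.7660
  joint[1] = (0.0000, 0.0000) + 2.5 * (-0.6428, 0.7660) = (0.0000 + -1.6070, 0.0000 + 1.9151) = (-1.6070, 1.9151)
link 1: phi[1] = 130 + 175 = 305 deg
  cos(305 deg) = 0.5736, sin(305 deg) = -0.8192
  joint[2] = (-1.6070, 1.9151) + 3.4 * (0.5736, -0.8192) = (-1.6070 + 1.9502, 1.9151 + -2.7851) = (0.3432, -0.8700)
End effector: (0.3432, -0.8700)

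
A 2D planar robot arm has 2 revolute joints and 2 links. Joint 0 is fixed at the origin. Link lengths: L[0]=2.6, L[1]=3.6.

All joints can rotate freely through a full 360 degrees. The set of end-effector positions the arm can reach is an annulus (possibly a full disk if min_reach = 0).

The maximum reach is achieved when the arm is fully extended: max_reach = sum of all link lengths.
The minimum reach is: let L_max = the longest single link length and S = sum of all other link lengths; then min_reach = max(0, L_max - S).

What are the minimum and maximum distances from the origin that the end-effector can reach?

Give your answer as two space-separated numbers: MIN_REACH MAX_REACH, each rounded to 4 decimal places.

Link lengths: [2.6, 3.6]
max_reach = 2.6 + 3.6 = 6.2
L_max = max([2.6, 3.6]) = 3.6
S (sum of others) = 6.2 - 3.6 = 2.6
min_reach = max(0, 3.6 - 2.6) = max(0, 1) = 1

Answer: 1.0000 6.2000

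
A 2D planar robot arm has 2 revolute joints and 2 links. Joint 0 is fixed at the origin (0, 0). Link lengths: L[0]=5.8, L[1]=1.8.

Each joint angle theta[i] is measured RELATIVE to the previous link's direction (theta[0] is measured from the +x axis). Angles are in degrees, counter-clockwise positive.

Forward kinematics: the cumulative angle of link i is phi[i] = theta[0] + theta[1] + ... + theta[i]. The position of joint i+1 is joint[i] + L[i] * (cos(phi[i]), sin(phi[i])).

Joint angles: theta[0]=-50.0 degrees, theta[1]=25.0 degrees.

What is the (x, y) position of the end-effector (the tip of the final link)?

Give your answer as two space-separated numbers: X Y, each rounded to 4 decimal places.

Answer: 5.3595 -5.2038

Derivation:
joint[0] = (0.0000, 0.0000)  (base)
link 0: phi[0] = -50 = -50 deg
  cos(-50 deg) = 0.6428, sin(-50 deg) = -0.7660
  joint[1] = (0.0000, 0.0000) + 5.8 * (0.6428, -0.7660) = (0.0000 + 3.7282, 0.0000 + -4.4431) = (3.7282, -4.4431)
link 1: phi[1] = -50 + 25 = -25 deg
  cos(-25 deg) = 0.9063, sin(-25 deg) = -0.4226
  joint[2] = (3.7282, -4.4431) + 1.8 * (0.9063, -0.4226) = (3.7282 + 1.6314, -4.4431 + -0.7607) = (5.3595, -5.2038)
End effector: (5.3595, -5.2038)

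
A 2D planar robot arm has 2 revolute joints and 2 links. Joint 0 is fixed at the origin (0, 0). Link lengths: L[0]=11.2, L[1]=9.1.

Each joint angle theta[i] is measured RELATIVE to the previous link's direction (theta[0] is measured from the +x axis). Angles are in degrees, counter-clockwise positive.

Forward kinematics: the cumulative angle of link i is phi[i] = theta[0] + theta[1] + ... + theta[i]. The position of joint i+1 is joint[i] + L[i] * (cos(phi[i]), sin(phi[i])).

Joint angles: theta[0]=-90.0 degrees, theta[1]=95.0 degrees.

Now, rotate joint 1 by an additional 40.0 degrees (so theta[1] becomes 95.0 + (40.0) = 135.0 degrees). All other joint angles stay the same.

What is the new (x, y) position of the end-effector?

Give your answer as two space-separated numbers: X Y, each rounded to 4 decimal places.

joint[0] = (0.0000, 0.0000)  (base)
link 0: phi[0] = -90 = -90 deg
  cos(-90 deg) = 0.0000, sin(-90 deg) = -1.0000
  joint[1] = (0.0000, 0.0000) + 11.2 * (0.0000, -1.0000) = (0.0000 + 0.0000, 0.0000 + -11.2000) = (0.0000, -11.2000)
link 1: phi[1] = -90 + 135 = 45 deg
  cos(45 deg) = 0.7071, sin(45 deg) = 0.7071
  joint[2] = (0.0000, -11.2000) + 9.1 * (0.7071, 0.7071) = (0.0000 + 6.4347, -11.2000 + 6.4347) = (6.4347, -4.7653)
End effector: (6.4347, -4.7653)

Answer: 6.4347 -4.7653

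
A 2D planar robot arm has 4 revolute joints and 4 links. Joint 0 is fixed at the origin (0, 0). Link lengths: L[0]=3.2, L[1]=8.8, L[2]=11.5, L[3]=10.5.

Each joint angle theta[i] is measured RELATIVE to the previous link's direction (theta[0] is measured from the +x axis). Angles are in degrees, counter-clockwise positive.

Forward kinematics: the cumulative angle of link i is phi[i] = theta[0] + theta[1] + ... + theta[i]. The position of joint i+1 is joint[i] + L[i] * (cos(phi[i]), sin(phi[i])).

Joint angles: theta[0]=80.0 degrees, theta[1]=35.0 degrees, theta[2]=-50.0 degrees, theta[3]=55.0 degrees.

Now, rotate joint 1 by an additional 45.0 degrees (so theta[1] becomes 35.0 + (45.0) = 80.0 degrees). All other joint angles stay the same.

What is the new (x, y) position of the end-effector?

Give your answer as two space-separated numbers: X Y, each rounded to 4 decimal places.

Answer: -21.7891 19.6852

Derivation:
joint[0] = (0.0000, 0.0000)  (base)
link 0: phi[0] = 80 = 80 deg
  cos(80 deg) = 0.1736, sin(80 deg) = 0.9848
  joint[1] = (0.0000, 0.0000) + 3.2 * (0.1736, 0.9848) = (0.0000 + 0.5557, 0.0000 + 3.1514) = (0.5557, 3.1514)
link 1: phi[1] = 80 + 80 = 160 deg
  cos(160 deg) = -0.9397, sin(160 deg) = 0.3420
  joint[2] = (0.5557, 3.1514) + 8.8 * (-0.9397, 0.3420) = (0.5557 + -8.2693, 3.1514 + 3.0098) = (-7.7136, 6.1612)
link 2: phi[2] = 80 + 80 + -50 = 110 deg
  cos(110 deg) = -0.3420, sin(110 deg) = 0.9397
  joint[3] = (-7.7136, 6.1612) + 11.5 * (-0.3420, 0.9397) = (-7.7136 + -3.9332, 6.1612 + 10.8065) = (-11.6469, 16.9676)
link 3: phi[3] = 80 + 80 + -50 + 55 = 165 deg
  cos(165 deg) = -0.9659, sin(165 deg) = 0.2588
  joint[4] = (-11.6469, 16.9676) + 10.5 * (-0.9659, 0.2588) = (-11.6469 + -10.1422, 16.9676 + 2.7176) = (-21.7891, 19.6852)
End effector: (-21.7891, 19.6852)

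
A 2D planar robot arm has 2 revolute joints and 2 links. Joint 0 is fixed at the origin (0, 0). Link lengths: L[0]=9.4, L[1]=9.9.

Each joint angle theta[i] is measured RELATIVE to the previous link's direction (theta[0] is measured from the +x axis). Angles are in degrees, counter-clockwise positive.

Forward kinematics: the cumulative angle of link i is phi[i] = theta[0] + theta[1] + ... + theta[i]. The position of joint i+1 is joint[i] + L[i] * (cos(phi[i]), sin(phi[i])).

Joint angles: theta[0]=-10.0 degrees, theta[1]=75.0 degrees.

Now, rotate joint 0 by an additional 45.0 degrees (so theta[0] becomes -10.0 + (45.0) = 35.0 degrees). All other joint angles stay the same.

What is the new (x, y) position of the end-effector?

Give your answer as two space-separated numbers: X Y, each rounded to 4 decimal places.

Answer: 4.3140 14.6946

Derivation:
joint[0] = (0.0000, 0.0000)  (base)
link 0: phi[0] = 35 = 35 deg
  cos(35 deg) = 0.8192, sin(35 deg) = 0.5736
  joint[1] = (0.0000, 0.0000) + 9.4 * (0.8192, 0.5736) = (0.0000 + 7.7000, 0.0000 + 5.3916) = (7.7000, 5.3916)
link 1: phi[1] = 35 + 75 = 110 deg
  cos(110 deg) = -0.3420, sin(110 deg) = 0.9397
  joint[2] = (7.7000, 5.3916) + 9.9 * (-0.3420, 0.9397) = (7.7000 + -3.3860, 5.3916 + 9.3030) = (4.3140, 14.6946)
End effector: (4.3140, 14.6946)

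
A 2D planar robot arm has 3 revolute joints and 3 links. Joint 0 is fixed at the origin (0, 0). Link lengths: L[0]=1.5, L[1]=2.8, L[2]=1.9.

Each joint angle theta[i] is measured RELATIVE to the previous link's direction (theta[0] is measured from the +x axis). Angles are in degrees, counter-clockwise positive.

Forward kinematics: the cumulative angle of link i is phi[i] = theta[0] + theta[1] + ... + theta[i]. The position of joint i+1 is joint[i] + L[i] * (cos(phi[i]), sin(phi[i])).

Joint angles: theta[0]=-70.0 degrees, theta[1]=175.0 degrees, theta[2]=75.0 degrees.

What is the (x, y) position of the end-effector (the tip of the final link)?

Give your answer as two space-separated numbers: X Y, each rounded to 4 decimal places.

Answer: -2.1117 1.2951

Derivation:
joint[0] = (0.0000, 0.0000)  (base)
link 0: phi[0] = -70 = -70 deg
  cos(-70 deg) = 0.3420, sin(-70 deg) = -0.9397
  joint[1] = (0.0000, 0.0000) + 1.5 * (0.3420, -0.9397) = (0.0000 + 0.5130, 0.0000 + -1.4095) = (0.5130, -1.4095)
link 1: phi[1] = -70 + 175 = 105 deg
  cos(105 deg) = -0.2588, sin(105 deg) = 0.9659
  joint[2] = (0.5130, -1.4095) + 2.8 * (-0.2588, 0.9659) = (0.5130 + -0.7247, -1.4095 + 2.7046) = (-0.2117, 1.2951)
link 2: phi[2] = -70 + 175 + 75 = 180 deg
  cos(180 deg) = -1.0000, sin(180 deg) = 0.0000
  joint[3] = (-0.2117, 1.2951) + 1.9 * (-1.0000, 0.0000) = (-0.2117 + -1.9000, 1.2951 + 0.0000) = (-2.1117, 1.2951)
End effector: (-2.1117, 1.2951)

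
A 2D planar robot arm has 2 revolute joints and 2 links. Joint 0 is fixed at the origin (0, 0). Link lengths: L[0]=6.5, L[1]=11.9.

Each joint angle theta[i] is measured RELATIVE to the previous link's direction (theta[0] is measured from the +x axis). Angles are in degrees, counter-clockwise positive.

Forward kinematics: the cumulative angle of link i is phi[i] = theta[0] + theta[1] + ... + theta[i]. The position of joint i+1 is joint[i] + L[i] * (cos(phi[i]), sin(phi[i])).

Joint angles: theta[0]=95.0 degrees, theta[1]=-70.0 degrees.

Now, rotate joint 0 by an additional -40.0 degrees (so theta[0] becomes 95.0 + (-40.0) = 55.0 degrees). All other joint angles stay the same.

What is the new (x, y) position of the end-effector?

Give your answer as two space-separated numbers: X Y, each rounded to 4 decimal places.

Answer: 15.2228 2.2445

Derivation:
joint[0] = (0.0000, 0.0000)  (base)
link 0: phi[0] = 55 = 55 deg
  cos(55 deg) = 0.5736, sin(55 deg) = 0.8192
  joint[1] = (0.0000, 0.0000) + 6.5 * (0.5736, 0.8192) = (0.0000 + 3.7282, 0.0000 + 5.3245) = (3.7282, 5.3245)
link 1: phi[1] = 55 + -70 = -15 deg
  cos(-15 deg) = 0.9659, sin(-15 deg) = -0.2588
  joint[2] = (3.7282, 5.3245) + 11.9 * (0.9659, -0.2588) = (3.7282 + 11.4945, 5.3245 + -3.0799) = (15.2228, 2.2445)
End effector: (15.2228, 2.2445)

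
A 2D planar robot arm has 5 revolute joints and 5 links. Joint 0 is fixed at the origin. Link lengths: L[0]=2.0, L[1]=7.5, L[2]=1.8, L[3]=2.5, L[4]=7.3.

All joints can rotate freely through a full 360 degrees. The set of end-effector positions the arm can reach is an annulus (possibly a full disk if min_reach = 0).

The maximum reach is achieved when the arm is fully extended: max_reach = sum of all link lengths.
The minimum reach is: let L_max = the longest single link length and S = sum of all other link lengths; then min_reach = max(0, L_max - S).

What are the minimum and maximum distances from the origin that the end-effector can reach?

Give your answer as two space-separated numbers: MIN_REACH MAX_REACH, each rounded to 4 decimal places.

Answer: 0.0000 21.1000

Derivation:
Link lengths: [2.0, 7.5, 1.8, 2.5, 7.3]
max_reach = 2 + 7.5 + 1.8 + 2.5 + 7.3 = 21.1
L_max = max([2.0, 7.5, 1.8, 2.5, 7.3]) = 7.5
S (sum of others) = 21.1 - 7.5 = 13.6
min_reach = max(0, 7.5 - 13.6) = max(0, -6.1) = 0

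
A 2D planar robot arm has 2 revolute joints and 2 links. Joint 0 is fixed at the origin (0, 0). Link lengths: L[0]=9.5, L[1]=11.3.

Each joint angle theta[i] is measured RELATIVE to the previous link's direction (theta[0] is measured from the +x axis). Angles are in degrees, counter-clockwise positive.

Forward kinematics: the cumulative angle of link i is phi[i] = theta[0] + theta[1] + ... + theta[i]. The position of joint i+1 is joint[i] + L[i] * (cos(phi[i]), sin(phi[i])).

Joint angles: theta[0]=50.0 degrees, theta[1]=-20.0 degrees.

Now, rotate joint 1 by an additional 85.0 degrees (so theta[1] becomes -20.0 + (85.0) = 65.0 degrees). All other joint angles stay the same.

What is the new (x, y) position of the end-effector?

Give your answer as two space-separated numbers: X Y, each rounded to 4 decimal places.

joint[0] = (0.0000, 0.0000)  (base)
link 0: phi[0] = 50 = 50 deg
  cos(50 deg) = 0.6428, sin(50 deg) = 0.7660
  joint[1] = (0.0000, 0.0000) + 9.5 * (0.6428, 0.7660) = (0.0000 + 6.1065, 0.0000 + 7.2774) = (6.1065, 7.2774)
link 1: phi[1] = 50 + 65 = 115 deg
  cos(115 deg) = -0.4226, sin(115 deg) = 0.9063
  joint[2] = (6.1065, 7.2774) + 11.3 * (-0.4226, 0.9063) = (6.1065 + -4.7756, 7.2774 + 10.2413) = (1.3309, 17.5187)
End effector: (1.3309, 17.5187)

Answer: 1.3309 17.5187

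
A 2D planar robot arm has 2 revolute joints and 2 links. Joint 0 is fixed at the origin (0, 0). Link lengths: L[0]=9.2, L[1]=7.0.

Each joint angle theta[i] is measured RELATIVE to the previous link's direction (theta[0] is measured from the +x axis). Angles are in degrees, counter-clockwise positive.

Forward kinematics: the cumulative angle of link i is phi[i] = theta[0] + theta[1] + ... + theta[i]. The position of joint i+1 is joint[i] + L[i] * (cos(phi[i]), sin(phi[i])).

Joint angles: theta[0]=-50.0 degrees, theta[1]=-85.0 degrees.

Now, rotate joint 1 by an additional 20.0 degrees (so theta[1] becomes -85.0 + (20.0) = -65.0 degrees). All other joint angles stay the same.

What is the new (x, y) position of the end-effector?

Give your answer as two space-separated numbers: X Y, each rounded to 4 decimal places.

Answer: 2.9553 -13.3918

Derivation:
joint[0] = (0.0000, 0.0000)  (base)
link 0: phi[0] = -50 = -50 deg
  cos(-50 deg) = 0.6428, sin(-50 deg) = -0.7660
  joint[1] = (0.0000, 0.0000) + 9.2 * (0.6428, -0.7660) = (0.0000 + 5.9136, 0.0000 + -7.0476) = (5.9136, -7.0476)
link 1: phi[1] = -50 + -65 = -115 deg
  cos(-115 deg) = -0.4226, sin(-115 deg) = -0.9063
  joint[2] = (5.9136, -7.0476) + 7 * (-0.4226, -0.9063) = (5.9136 + -2.9583, -7.0476 + -6.3442) = (2.9553, -13.3918)
End effector: (2.9553, -13.3918)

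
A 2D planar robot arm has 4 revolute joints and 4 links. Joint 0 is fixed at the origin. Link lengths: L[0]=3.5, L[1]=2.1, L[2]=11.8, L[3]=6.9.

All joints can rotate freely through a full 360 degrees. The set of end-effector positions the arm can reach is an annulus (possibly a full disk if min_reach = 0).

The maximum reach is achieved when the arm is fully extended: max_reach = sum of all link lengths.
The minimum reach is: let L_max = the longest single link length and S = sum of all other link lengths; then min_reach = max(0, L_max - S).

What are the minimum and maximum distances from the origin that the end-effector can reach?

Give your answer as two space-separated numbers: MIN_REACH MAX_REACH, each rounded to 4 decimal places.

Link lengths: [3.5, 2.1, 11.8, 6.9]
max_reach = 3.5 + 2.1 + 11.8 + 6.9 = 24.3
L_max = max([3.5, 2.1, 11.8, 6.9]) = 11.8
S (sum of others) = 24.3 - 11.8 = 12.5
min_reach = max(0, 11.8 - 12.5) = max(0, -0.7) = 0

Answer: 0.0000 24.3000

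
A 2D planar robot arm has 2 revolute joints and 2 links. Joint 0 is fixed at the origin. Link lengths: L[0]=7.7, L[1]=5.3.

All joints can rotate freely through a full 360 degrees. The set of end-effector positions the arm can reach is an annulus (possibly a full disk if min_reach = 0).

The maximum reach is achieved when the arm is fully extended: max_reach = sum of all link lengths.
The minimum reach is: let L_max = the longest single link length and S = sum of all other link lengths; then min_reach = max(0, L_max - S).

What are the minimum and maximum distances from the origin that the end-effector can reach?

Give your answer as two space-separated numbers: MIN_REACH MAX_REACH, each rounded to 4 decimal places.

Answer: 2.4000 13.0000

Derivation:
Link lengths: [7.7, 5.3]
max_reach = 7.7 + 5.3 = 13
L_max = max([7.7, 5.3]) = 7.7
S (sum of others) = 13 - 7.7 = 5.3
min_reach = max(0, 7.7 - 5.3) = max(0, 2.4) = 2.4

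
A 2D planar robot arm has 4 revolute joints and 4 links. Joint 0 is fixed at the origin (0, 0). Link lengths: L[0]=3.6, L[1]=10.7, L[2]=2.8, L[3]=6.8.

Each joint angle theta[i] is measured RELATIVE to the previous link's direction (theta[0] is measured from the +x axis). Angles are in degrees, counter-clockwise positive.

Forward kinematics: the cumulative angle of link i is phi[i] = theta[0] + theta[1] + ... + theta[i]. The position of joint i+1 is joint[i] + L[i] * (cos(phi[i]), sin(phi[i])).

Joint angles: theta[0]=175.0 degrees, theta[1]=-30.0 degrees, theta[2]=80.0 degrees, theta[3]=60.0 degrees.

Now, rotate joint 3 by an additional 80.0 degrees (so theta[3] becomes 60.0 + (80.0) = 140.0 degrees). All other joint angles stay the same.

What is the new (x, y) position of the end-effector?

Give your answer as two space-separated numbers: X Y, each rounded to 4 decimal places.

joint[0] = (0.0000, 0.0000)  (base)
link 0: phi[0] = 175 = 175 deg
  cos(175 deg) = -0.9962, sin(175 deg) = 0.0872
  joint[1] = (0.0000, 0.0000) + 3.6 * (-0.9962, 0.0872) = (0.0000 + -3.5863, 0.0000 + 0.3138) = (-3.5863, 0.3138)
link 1: phi[1] = 175 + -30 = 145 deg
  cos(145 deg) = -0.8192, sin(145 deg) = 0.5736
  joint[2] = (-3.5863, 0.3138) + 10.7 * (-0.8192, 0.5736) = (-3.5863 + -8.7649, 0.3138 + 6.1373) = (-12.3512, 6.4510)
link 2: phi[2] = 175 + -30 + 80 = 225 deg
  cos(225 deg) = -0.7071, sin(225 deg) = -0.7071
  joint[3] = (-12.3512, 6.4510) + 2.8 * (-0.7071, -0.7071) = (-12.3512 + -1.9799, 6.4510 + -1.9799) = (-14.3311, 4.4711)
link 3: phi[3] = 175 + -30 + 80 + 140 = 365 deg
  cos(365 deg) = 0.9962, sin(365 deg) = 0.0872
  joint[4] = (-14.3311, 4.4711) + 6.8 * (0.9962, 0.0872) = (-14.3311 + 6.7741, 4.4711 + 0.5927) = (-7.5570, 5.0638)
End effector: (-7.5570, 5.0638)

Answer: -7.5570 5.0638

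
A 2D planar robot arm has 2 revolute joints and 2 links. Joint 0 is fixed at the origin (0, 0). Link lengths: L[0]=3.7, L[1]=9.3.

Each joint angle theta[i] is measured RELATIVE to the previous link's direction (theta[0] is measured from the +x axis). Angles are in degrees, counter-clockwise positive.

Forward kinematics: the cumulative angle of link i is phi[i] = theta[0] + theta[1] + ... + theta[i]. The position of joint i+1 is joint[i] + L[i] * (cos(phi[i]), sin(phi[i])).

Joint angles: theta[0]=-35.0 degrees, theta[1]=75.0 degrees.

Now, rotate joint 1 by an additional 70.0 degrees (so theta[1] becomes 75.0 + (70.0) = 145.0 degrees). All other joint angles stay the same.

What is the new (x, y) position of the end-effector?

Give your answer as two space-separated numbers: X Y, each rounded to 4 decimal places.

joint[0] = (0.0000, 0.0000)  (base)
link 0: phi[0] = -35 = -35 deg
  cos(-35 deg) = 0.8192, sin(-35 deg) = -0.5736
  joint[1] = (0.0000, 0.0000) + 3.7 * (0.8192, -0.5736) = (0.0000 + 3.0309, 0.0000 + -2.1222) = (3.0309, -2.1222)
link 1: phi[1] = -35 + 145 = 110 deg
  cos(110 deg) = -0.3420, sin(110 deg) = 0.9397
  joint[2] = (3.0309, -2.1222) + 9.3 * (-0.3420, 0.9397) = (3.0309 + -3.1808, -2.1222 + 8.7391) = (-0.1499, 6.6169)
End effector: (-0.1499, 6.6169)

Answer: -0.1499 6.6169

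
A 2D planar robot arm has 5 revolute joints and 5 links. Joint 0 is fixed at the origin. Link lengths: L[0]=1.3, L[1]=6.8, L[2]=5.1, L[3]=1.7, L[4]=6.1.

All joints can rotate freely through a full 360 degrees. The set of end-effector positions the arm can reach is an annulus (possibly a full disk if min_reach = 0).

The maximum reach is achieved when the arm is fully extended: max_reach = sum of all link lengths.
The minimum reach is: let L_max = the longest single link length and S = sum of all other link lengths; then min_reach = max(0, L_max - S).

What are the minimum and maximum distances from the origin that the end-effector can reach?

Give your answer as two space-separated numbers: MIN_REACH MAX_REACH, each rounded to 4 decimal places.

Link lengths: [1.3, 6.8, 5.1, 1.7, 6.1]
max_reach = 1.3 + 6.8 + 5.1 + 1.7 + 6.1 = 21
L_max = max([1.3, 6.8, 5.1, 1.7, 6.1]) = 6.8
S (sum of others) = 21 - 6.8 = 14.2
min_reach = max(0, 6.8 - 14.2) = max(0, -7.4) = 0

Answer: 0.0000 21.0000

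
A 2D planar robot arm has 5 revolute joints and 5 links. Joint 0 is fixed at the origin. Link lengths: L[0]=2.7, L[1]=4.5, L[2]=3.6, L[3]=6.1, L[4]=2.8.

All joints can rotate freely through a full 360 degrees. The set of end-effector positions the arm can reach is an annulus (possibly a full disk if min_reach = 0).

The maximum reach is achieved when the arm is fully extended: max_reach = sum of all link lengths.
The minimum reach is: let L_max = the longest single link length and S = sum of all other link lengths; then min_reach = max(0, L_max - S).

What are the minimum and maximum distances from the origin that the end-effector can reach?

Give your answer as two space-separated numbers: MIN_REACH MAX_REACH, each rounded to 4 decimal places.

Link lengths: [2.7, 4.5, 3.6, 6.1, 2.8]
max_reach = 2.7 + 4.5 + 3.6 + 6.1 + 2.8 = 19.7
L_max = max([2.7, 4.5, 3.6, 6.1, 2.8]) = 6.1
S (sum of others) = 19.7 - 6.1 = 13.6
min_reach = max(0, 6.1 - 13.6) = max(0, -7.5) = 0

Answer: 0.0000 19.7000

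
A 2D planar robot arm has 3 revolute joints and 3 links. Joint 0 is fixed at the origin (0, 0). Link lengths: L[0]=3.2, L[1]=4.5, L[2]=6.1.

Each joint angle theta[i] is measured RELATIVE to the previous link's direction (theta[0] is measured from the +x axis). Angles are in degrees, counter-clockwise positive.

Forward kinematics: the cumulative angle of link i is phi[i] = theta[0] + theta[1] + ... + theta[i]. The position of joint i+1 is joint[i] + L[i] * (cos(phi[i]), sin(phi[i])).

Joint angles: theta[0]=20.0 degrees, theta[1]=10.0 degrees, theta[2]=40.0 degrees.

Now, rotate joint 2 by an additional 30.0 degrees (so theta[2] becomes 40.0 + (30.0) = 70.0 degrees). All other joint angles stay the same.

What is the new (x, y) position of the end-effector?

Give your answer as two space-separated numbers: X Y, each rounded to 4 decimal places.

Answer: 5.8449 9.3518

Derivation:
joint[0] = (0.0000, 0.0000)  (base)
link 0: phi[0] = 20 = 20 deg
  cos(20 deg) = 0.9397, sin(20 deg) = 0.3420
  joint[1] = (0.0000, 0.0000) + 3.2 * (0.9397, 0.3420) = (0.0000 + 3.0070, 0.0000 + 1.0945) = (3.0070, 1.0945)
link 1: phi[1] = 20 + 10 = 30 deg
  cos(30 deg) = 0.8660, sin(30 deg) = 0.5000
  joint[2] = (3.0070, 1.0945) + 4.5 * (0.8660, 0.5000) = (3.0070 + 3.8971, 1.0945 + 2.2500) = (6.9041, 3.3445)
link 2: phi[2] = 20 + 10 + 70 = 100 deg
  cos(100 deg) = -0.1736, sin(100 deg) = 0.9848
  joint[3] = (6.9041, 3.3445) + 6.1 * (-0.1736, 0.9848) = (6.9041 + -1.0593, 3.3445 + 6.0073) = (5.8449, 9.3518)
End effector: (5.8449, 9.3518)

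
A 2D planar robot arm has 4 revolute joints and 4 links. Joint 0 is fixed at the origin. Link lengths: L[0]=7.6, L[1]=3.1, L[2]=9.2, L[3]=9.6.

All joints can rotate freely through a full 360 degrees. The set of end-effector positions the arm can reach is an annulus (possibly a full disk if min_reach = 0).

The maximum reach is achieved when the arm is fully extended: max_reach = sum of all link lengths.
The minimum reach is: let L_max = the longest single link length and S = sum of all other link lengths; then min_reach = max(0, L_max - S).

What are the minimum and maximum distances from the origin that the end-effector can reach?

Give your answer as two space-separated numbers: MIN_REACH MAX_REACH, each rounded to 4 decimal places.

Answer: 0.0000 29.5000

Derivation:
Link lengths: [7.6, 3.1, 9.2, 9.6]
max_reach = 7.6 + 3.1 + 9.2 + 9.6 = 29.5
L_max = max([7.6, 3.1, 9.2, 9.6]) = 9.6
S (sum of others) = 29.5 - 9.6 = 19.9
min_reach = max(0, 9.6 - 19.9) = max(0, -10.3) = 0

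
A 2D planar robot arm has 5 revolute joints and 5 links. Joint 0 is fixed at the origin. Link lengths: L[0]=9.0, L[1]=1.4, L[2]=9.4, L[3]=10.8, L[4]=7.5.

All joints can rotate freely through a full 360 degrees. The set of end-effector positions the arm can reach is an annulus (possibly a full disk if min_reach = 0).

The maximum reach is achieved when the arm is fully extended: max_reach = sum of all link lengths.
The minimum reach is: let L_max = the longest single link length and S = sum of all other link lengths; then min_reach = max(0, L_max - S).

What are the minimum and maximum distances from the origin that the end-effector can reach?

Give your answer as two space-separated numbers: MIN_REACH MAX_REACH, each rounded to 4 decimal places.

Link lengths: [9.0, 1.4, 9.4, 10.8, 7.5]
max_reach = 9 + 1.4 + 9.4 + 10.8 + 7.5 = 38.1
L_max = max([9.0, 1.4, 9.4, 10.8, 7.5]) = 10.8
S (sum of others) = 38.1 - 10.8 = 27.3
min_reach = max(0, 10.8 - 27.3) = max(0, -16.5) = 0

Answer: 0.0000 38.1000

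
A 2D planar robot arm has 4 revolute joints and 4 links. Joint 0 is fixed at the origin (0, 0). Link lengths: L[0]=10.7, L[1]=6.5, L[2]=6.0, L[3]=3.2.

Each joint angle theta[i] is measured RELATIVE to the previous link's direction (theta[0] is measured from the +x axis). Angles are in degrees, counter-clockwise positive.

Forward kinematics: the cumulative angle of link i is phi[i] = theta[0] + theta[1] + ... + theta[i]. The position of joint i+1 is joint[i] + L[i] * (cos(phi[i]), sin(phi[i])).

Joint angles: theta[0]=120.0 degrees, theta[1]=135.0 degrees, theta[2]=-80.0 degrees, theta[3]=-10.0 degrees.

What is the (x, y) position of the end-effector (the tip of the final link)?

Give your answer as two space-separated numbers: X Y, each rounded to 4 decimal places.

Answer: -16.1005 4.3391

Derivation:
joint[0] = (0.0000, 0.0000)  (base)
link 0: phi[0] = 120 = 120 deg
  cos(120 deg) = -0.5000, sin(120 deg) = 0.8660
  joint[1] = (0.0000, 0.0000) + 10.7 * (-0.5000, 0.8660) = (0.0000 + -5.3500, 0.0000 + 9.2665) = (-5.3500, 9.2665)
link 1: phi[1] = 120 + 135 = 255 deg
  cos(255 deg) = -0.2588, sin(255 deg) = -0.9659
  joint[2] = (-5.3500, 9.2665) + 6.5 * (-0.2588, -0.9659) = (-5.3500 + -1.6823, 9.2665 + -6.2785) = (-7.0323, 2.9880)
link 2: phi[2] = 120 + 135 + -80 = 175 deg
  cos(175 deg) = -0.9962, sin(175 deg) = 0.0872
  joint[3] = (-7.0323, 2.9880) + 6 * (-0.9962, 0.0872) = (-7.0323 + -5.9772, 2.9880 + 0.5229) = (-13.0095, 3.5109)
link 3: phi[3] = 120 + 135 + -80 + -10 = 165 deg
  cos(165 deg) = -0.9659, sin(165 deg) = 0.2588
  joint[4] = (-13.0095, 3.5109) + 3.2 * (-0.9659, 0.2588) = (-13.0095 + -3.0910, 3.5109 + 0.8282) = (-16.1005, 4.3391)
End effector: (-16.1005, 4.3391)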